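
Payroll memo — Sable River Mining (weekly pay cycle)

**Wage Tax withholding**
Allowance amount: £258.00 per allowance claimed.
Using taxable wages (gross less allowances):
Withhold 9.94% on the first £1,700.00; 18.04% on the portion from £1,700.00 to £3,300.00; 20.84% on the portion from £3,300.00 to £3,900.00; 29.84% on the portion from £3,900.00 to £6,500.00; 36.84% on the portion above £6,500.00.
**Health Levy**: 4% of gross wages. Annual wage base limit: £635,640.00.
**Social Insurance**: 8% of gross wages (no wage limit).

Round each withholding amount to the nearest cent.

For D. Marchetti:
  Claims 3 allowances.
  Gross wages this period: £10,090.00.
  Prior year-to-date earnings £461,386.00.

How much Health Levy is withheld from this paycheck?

Health Levy: 4% × £10,090.00 = £403.60

£403.60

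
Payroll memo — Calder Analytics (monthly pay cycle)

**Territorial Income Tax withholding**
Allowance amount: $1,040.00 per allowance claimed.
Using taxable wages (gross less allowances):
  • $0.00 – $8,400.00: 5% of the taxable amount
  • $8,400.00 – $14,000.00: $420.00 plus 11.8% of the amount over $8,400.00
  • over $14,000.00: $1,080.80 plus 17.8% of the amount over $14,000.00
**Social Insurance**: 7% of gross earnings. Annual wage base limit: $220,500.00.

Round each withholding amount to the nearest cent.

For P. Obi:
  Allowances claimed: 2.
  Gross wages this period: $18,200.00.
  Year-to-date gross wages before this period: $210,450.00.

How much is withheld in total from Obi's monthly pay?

$2,161.66

Territorial Income Tax: taxable = $18,200.00 − 2×$1,040.00 = $16,120.00
  $1,080.80 + 17.8% × ($16,120.00 − $14,000.00) = $1,080.80 + 17.8% × $2,120.00 = $1,458.16
Social Insurance: cap $220,500.00 − YTD $210,450.00 = $10,050.00 subject; 7% × $10,050.00 = $703.50
Total: $1,458.16 + $703.50 = $2,161.66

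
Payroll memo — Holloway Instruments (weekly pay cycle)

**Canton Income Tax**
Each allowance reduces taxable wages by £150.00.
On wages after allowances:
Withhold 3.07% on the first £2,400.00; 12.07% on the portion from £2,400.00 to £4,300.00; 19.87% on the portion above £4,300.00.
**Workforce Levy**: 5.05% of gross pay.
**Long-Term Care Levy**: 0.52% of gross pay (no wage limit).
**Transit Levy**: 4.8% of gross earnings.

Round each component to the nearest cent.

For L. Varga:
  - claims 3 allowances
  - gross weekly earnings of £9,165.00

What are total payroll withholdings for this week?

£2,130.68

Canton Income Tax: taxable = £9,165.00 − 3×£150.00 = £8,715.00
  £303.01 + 19.87% × (£8,715.00 − £4,300.00) = £303.01 + 19.87% × £4,415.00 = £1,180.27
Workforce Levy: 5.05% × £9,165.00 = £462.83
Long-Term Care Levy: 0.52% × £9,165.00 = £47.66
Transit Levy: 4.8% × £9,165.00 = £439.92
Total: £1,180.27 + £462.83 + £47.66 + £439.92 = £2,130.68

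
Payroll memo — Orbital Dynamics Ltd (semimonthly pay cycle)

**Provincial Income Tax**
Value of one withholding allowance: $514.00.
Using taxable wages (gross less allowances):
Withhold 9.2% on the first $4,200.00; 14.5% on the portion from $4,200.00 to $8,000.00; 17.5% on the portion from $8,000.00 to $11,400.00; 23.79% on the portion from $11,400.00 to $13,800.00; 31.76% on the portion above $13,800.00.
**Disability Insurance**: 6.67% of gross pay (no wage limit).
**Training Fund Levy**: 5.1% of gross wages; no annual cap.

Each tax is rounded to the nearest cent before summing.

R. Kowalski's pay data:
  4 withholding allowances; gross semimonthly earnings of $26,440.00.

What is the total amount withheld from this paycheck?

Provincial Income Tax: taxable = $26,440.00 − 4×$514.00 = $24,384.00
  $2,103.36 + 31.76% × ($24,384.00 − $13,800.00) = $2,103.36 + 31.76% × $10,584.00 = $5,464.84
Disability Insurance: 6.67% × $26,440.00 = $1,763.55
Training Fund Levy: 5.1% × $26,440.00 = $1,348.44
Total: $5,464.84 + $1,763.55 + $1,348.44 = $8,576.83

$8,576.83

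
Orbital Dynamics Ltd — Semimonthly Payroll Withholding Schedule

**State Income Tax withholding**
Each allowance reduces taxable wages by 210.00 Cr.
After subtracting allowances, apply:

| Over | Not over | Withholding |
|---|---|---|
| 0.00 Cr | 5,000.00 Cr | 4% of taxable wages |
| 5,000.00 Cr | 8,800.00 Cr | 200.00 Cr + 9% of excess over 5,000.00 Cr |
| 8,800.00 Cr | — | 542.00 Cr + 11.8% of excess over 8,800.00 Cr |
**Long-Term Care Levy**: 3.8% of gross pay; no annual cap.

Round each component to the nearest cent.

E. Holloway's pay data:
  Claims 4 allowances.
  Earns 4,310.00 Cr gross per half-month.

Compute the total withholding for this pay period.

302.58 Cr

State Income Tax: taxable = 4,310.00 Cr − 4×210.00 Cr = 3,470.00 Cr
  4% × 3,470.00 Cr = 138.80 Cr
Long-Term Care Levy: 3.8% × 4,310.00 Cr = 163.78 Cr
Total: 138.80 Cr + 163.78 Cr = 302.58 Cr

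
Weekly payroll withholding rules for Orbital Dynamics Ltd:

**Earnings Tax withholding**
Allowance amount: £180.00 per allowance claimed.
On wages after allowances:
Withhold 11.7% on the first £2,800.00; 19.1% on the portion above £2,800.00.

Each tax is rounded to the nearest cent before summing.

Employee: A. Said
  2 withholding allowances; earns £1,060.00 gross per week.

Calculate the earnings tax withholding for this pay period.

Earnings Tax: taxable = £1,060.00 − 2×£180.00 = £700.00
  11.7% × £700.00 = £81.90

£81.90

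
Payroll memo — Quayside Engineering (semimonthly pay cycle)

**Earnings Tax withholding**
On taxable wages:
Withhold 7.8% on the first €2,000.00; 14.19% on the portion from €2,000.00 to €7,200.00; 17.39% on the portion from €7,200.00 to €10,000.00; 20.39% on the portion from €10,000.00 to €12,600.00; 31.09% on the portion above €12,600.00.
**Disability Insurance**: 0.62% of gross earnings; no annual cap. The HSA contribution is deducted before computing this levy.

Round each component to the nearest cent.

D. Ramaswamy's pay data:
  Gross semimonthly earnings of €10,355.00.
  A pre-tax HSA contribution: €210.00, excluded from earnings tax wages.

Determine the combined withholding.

€1,473.27

Earnings Tax: taxable = €10,355.00 − €210.00 = €10,145.00
  €1,380.80 + 20.39% × (€10,145.00 − €10,000.00) = €1,380.80 + 20.39% × €145.00 = €1,410.37
Disability Insurance: 0.62% × €10,145.00 = €62.90
Total: €1,410.37 + €62.90 = €1,473.27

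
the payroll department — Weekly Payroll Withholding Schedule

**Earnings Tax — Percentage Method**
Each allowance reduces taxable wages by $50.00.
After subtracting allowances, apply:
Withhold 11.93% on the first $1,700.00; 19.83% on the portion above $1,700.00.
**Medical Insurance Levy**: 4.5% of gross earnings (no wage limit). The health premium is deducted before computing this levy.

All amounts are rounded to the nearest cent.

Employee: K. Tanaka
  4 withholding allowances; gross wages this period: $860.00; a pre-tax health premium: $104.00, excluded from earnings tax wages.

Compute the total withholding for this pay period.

Earnings Tax: taxable = $860.00 − $104.00 − 4×$50.00 = $556.00
  11.93% × $556.00 = $66.33
Medical Insurance Levy: 4.5% × $756.00 = $34.02
Total: $66.33 + $34.02 = $100.35

$100.35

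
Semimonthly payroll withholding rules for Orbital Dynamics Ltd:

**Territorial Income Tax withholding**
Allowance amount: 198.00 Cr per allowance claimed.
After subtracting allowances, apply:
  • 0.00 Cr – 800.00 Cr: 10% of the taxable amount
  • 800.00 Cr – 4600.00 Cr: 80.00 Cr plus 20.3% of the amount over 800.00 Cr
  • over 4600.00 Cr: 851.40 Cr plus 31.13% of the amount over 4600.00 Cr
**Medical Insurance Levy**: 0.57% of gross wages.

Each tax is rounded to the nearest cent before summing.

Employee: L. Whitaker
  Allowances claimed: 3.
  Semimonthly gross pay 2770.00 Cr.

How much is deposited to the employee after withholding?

2394.88 Cr

Territorial Income Tax: taxable = 2770.00 Cr − 3×198.00 Cr = 2176.00 Cr
  80.00 Cr + 20.3% × (2176.00 Cr − 800.00 Cr) = 80.00 Cr + 20.3% × 1376.00 Cr = 359.33 Cr
Medical Insurance Levy: 0.57% × 2770.00 Cr = 15.79 Cr
Total withheld: 359.33 Cr + 15.79 Cr = 375.12 Cr
Net pay: 2770.00 Cr − 375.12 Cr = 2394.88 Cr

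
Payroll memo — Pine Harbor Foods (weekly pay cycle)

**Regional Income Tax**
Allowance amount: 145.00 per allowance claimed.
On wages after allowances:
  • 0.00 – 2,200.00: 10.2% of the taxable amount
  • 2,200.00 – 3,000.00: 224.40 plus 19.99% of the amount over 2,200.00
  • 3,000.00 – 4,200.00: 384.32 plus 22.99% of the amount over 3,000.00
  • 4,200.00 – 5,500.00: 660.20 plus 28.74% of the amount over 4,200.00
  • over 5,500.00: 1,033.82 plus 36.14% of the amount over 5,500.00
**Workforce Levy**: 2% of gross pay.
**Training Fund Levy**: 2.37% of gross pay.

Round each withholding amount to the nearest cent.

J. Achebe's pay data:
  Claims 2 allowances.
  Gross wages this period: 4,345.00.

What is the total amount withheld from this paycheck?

Regional Income Tax: taxable = 4,345.00 − 2×145.00 = 4,055.00
  384.32 + 22.99% × (4,055.00 − 3,000.00) = 384.32 + 22.99% × 1,055.00 = 626.86
Workforce Levy: 2% × 4,345.00 = 86.90
Training Fund Levy: 2.37% × 4,345.00 = 102.98
Total: 626.86 + 86.90 + 102.98 = 816.74

816.74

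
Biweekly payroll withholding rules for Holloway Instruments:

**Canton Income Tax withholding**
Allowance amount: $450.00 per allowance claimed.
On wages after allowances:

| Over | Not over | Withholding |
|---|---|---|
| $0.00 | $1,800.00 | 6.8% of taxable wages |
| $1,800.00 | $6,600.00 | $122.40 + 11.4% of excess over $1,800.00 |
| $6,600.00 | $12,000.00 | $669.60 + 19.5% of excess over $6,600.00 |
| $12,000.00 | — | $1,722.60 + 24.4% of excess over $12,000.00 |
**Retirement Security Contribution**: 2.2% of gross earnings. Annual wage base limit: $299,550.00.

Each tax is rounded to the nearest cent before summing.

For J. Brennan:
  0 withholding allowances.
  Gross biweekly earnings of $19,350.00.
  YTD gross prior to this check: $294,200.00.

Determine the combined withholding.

Canton Income Tax: taxable = $19,350.00
  $1,722.60 + 24.4% × ($19,350.00 − $12,000.00) = $1,722.60 + 24.4% × $7,350.00 = $3,516.00
Retirement Security Contribution: cap $299,550.00 − YTD $294,200.00 = $5,350.00 subject; 2.2% × $5,350.00 = $117.70
Total: $3,516.00 + $117.70 = $3,633.70

$3,633.70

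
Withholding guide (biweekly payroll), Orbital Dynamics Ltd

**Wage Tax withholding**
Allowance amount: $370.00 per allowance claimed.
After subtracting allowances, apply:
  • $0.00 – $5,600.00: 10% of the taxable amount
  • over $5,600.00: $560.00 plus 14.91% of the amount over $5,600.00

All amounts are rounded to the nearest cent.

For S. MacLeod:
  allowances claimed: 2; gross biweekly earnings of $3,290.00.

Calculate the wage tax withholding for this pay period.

$255.00

Wage Tax: taxable = $3,290.00 − 2×$370.00 = $2,550.00
  10% × $2,550.00 = $255.00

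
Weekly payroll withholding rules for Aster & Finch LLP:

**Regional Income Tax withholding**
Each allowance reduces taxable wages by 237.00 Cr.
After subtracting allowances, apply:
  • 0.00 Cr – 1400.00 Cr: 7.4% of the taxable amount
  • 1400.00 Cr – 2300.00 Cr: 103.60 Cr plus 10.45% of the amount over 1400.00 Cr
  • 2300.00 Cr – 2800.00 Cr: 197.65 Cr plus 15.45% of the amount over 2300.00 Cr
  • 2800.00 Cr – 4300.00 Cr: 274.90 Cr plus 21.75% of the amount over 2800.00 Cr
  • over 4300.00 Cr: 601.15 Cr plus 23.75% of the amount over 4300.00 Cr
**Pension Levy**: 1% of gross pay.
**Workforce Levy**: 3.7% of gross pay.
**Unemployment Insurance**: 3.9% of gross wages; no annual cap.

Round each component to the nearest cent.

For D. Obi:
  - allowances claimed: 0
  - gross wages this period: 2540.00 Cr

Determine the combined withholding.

Regional Income Tax: taxable = 2540.00 Cr
  197.65 Cr + 15.45% × (2540.00 Cr − 2300.00 Cr) = 197.65 Cr + 15.45% × 240.00 Cr = 234.73 Cr
Pension Levy: 1% × 2540.00 Cr = 25.40 Cr
Workforce Levy: 3.7% × 2540.00 Cr = 93.98 Cr
Unemployment Insurance: 3.9% × 2540.00 Cr = 99.06 Cr
Total: 234.73 Cr + 25.40 Cr + 93.98 Cr + 99.06 Cr = 453.17 Cr

453.17 Cr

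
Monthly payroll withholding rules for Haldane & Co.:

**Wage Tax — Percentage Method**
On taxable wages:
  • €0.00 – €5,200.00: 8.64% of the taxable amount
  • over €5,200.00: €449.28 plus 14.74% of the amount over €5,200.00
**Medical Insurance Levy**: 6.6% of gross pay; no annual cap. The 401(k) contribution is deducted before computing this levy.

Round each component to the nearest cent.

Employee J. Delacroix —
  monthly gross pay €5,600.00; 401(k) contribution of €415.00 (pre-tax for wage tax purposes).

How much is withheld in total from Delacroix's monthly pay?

€790.19

Wage Tax: taxable = €5,600.00 − €415.00 = €5,185.00
  8.64% × €5,185.00 = €447.98
Medical Insurance Levy: 6.6% × €5,185.00 = €342.21
Total: €447.98 + €342.21 = €790.19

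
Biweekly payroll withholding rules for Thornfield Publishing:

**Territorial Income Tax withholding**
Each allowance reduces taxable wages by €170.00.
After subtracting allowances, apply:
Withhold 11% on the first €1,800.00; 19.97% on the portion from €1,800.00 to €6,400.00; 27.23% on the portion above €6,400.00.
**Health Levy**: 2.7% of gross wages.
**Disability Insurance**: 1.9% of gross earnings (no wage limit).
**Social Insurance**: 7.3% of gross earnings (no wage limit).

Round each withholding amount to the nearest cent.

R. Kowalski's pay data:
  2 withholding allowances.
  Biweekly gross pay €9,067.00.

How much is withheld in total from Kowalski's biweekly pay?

€2,829.23

Territorial Income Tax: taxable = €9,067.00 − 2×€170.00 = €8,727.00
  €1,116.62 + 27.23% × (€8,727.00 − €6,400.00) = €1,116.62 + 27.23% × €2,327.00 = €1,750.26
Health Levy: 2.7% × €9,067.00 = €244.81
Disability Insurance: 1.9% × €9,067.00 = €172.27
Social Insurance: 7.3% × €9,067.00 = €661.89
Total: €1,750.26 + €244.81 + €172.27 + €661.89 = €2,829.23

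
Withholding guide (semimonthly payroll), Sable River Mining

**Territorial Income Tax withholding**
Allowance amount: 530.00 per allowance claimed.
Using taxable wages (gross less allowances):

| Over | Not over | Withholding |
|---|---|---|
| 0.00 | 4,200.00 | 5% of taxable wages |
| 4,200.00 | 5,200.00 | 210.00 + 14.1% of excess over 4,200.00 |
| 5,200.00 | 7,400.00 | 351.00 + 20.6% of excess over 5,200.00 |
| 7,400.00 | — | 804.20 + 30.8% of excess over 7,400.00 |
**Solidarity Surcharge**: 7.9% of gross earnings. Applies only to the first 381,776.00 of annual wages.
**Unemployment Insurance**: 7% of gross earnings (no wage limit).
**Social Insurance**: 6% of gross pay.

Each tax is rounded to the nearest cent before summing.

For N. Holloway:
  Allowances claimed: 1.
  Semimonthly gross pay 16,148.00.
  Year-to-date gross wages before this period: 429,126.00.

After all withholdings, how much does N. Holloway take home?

Territorial Income Tax: taxable = 16,148.00 − 1×530.00 = 15,618.00
  804.20 + 30.8% × (15,618.00 − 7,400.00) = 804.20 + 30.8% × 8,218.00 = 3,335.34
Solidarity Surcharge: YTD 429,126.00 ≥ cap 381,776.00 → 0.00
Unemployment Insurance: 7% × 16,148.00 = 1,130.36
Social Insurance: 6% × 16,148.00 = 968.88
Total withheld: 3,335.34 + 0.00 + 1,130.36 + 968.88 = 5,434.58
Net pay: 16,148.00 − 5,434.58 = 10,713.42

10,713.42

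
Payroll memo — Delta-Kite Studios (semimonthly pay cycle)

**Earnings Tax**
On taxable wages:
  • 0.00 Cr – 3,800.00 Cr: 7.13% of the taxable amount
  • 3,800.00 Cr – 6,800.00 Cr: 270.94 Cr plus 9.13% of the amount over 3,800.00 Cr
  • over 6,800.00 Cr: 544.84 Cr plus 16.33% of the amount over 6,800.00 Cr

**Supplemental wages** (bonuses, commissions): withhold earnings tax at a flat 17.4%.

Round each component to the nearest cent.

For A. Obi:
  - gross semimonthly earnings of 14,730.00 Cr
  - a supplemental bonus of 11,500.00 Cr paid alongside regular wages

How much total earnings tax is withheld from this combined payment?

3,840.81 Cr

Earnings Tax: taxable = 14,730.00 Cr
  544.84 Cr + 16.33% × (14,730.00 Cr − 6,800.00 Cr) = 544.84 Cr + 16.33% × 7,930.00 Cr = 1,839.81 Cr
Supplemental (17.4% flat on bonus): 17.4% × 11,500.00 Cr = 2,001.00 Cr
Total earnings tax: 1,839.81 Cr + 2,001.00 Cr = 3,840.81 Cr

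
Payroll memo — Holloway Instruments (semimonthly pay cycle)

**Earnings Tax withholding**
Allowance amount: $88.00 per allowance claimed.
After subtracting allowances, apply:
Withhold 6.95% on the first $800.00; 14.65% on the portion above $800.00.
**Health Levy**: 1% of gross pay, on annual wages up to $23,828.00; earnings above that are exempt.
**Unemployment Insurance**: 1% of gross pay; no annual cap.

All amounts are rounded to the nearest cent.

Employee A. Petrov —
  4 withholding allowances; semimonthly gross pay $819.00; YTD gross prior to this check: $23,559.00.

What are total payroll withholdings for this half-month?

$43.34

Earnings Tax: taxable = $819.00 − 4×$88.00 = $467.00
  6.95% × $467.00 = $32.46
Health Levy: cap $23,828.00 − YTD $23,559.00 = $269.00 subject; 1% × $269.00 = $2.69
Unemployment Insurance: 1% × $819.00 = $8.19
Total: $32.46 + $2.69 + $8.19 = $43.34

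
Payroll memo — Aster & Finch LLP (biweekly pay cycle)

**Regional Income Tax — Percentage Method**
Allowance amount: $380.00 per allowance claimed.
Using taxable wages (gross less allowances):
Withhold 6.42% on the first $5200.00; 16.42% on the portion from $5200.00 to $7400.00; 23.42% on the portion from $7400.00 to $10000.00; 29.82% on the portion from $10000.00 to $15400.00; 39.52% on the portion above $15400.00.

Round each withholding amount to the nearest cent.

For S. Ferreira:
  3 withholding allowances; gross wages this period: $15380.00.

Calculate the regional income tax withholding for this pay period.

$2568.37

Regional Income Tax: taxable = $15380.00 − 3×$380.00 = $14240.00
  $1304.00 + 29.82% × ($14240.00 − $10000.00) = $1304.00 + 29.82% × $4240.00 = $2568.37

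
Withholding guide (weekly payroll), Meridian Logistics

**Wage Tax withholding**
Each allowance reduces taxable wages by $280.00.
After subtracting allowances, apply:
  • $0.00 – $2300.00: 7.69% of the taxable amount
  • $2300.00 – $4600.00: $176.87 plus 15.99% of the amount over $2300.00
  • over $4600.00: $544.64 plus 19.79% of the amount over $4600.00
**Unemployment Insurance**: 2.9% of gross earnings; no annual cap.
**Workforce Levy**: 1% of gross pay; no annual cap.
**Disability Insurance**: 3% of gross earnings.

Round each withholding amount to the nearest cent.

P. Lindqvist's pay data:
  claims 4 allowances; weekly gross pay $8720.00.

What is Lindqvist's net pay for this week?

$6979.98

Wage Tax: taxable = $8720.00 − 4×$280.00 = $7600.00
  $544.64 + 19.79% × ($7600.00 − $4600.00) = $544.64 + 19.79% × $3000.00 = $1138.34
Unemployment Insurance: 2.9% × $8720.00 = $252.88
Workforce Levy: 1% × $8720.00 = $87.20
Disability Insurance: 3% × $8720.00 = $261.60
Total withheld: $1138.34 + $252.88 + $87.20 + $261.60 = $1740.02
Net pay: $8720.00 − $1740.02 = $6979.98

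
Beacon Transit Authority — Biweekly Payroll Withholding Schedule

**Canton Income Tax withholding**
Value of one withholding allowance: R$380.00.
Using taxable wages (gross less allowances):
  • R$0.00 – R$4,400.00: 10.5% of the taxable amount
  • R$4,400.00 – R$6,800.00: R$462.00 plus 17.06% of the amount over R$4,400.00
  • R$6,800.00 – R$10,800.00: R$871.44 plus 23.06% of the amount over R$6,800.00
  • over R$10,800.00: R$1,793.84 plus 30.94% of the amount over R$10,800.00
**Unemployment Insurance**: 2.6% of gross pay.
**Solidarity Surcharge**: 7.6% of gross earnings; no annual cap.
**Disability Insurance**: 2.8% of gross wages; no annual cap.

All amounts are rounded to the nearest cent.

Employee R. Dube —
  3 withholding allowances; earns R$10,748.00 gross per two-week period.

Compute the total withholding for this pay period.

Canton Income Tax: taxable = R$10,748.00 − 3×R$380.00 = R$9,608.00
  R$871.44 + 23.06% × (R$9,608.00 − R$6,800.00) = R$871.44 + 23.06% × R$2,808.00 = R$1,518.96
Unemployment Insurance: 2.6% × R$10,748.00 = R$279.45
Solidarity Surcharge: 7.6% × R$10,748.00 = R$816.85
Disability Insurance: 2.8% × R$10,748.00 = R$300.94
Total: R$1,518.96 + R$279.45 + R$816.85 + R$300.94 = R$2,916.20

R$2,916.20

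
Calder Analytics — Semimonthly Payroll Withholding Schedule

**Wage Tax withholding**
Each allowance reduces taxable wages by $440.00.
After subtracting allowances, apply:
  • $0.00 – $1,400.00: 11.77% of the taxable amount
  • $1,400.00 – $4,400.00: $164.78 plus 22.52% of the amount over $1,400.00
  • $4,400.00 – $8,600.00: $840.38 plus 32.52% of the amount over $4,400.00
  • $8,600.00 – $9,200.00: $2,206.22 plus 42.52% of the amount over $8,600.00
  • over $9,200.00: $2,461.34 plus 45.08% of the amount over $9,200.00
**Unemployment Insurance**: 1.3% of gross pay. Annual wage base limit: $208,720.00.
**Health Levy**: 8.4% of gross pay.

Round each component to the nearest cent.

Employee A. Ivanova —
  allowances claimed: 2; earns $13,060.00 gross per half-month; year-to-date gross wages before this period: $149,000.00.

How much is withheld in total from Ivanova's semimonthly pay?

$5,071.54

Wage Tax: taxable = $13,060.00 − 2×$440.00 = $12,180.00
  $2,461.34 + 45.08% × ($12,180.00 − $9,200.00) = $2,461.34 + 45.08% × $2,980.00 = $3,804.72
Unemployment Insurance: 1.3% × $13,060.00 = $169.78
Health Levy: 8.4% × $13,060.00 = $1,097.04
Total: $3,804.72 + $169.78 + $1,097.04 = $5,071.54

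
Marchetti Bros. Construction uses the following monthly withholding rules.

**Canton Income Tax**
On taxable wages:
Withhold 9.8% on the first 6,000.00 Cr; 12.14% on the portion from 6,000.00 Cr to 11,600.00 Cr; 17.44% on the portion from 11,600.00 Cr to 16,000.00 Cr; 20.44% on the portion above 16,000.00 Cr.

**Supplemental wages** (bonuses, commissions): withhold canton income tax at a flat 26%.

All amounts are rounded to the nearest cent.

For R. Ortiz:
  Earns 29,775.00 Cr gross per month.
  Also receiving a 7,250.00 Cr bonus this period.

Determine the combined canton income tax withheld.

6,735.81 Cr

Canton Income Tax: taxable = 29,775.00 Cr
  2,035.20 Cr + 20.44% × (29,775.00 Cr − 16,000.00 Cr) = 2,035.20 Cr + 20.44% × 13,775.00 Cr = 4,850.81 Cr
Supplemental (26% flat on bonus): 26% × 7,250.00 Cr = 1,885.00 Cr
Total canton income tax: 4,850.81 Cr + 1,885.00 Cr = 6,735.81 Cr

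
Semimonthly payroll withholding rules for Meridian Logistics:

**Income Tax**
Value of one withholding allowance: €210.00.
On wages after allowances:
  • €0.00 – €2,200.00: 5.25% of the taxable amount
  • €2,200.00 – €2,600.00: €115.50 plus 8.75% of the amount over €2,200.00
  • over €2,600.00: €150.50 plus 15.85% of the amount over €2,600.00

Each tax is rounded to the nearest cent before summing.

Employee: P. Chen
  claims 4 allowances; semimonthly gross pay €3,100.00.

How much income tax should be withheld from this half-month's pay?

Income Tax: taxable = €3,100.00 − 4×€210.00 = €2,260.00
  €115.50 + 8.75% × (€2,260.00 − €2,200.00) = €115.50 + 8.75% × €60.00 = €120.75

€120.75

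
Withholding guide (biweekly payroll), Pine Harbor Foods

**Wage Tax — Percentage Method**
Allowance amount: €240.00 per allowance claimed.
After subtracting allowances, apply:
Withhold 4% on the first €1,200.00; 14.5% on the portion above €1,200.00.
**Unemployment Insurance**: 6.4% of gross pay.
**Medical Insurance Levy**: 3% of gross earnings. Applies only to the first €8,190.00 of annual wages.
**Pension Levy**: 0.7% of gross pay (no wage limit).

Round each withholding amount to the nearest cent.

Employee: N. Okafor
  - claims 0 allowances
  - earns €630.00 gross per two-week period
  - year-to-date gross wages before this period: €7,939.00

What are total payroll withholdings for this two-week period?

Wage Tax: taxable = €630.00
  4% × €630.00 = €25.20
Unemployment Insurance: 6.4% × €630.00 = €40.32
Medical Insurance Levy: cap €8,190.00 − YTD €7,939.00 = €251.00 subject; 3% × €251.00 = €7.53
Pension Levy: 0.7% × €630.00 = €4.41
Total: €25.20 + €40.32 + €7.53 + €4.41 = €77.46

€77.46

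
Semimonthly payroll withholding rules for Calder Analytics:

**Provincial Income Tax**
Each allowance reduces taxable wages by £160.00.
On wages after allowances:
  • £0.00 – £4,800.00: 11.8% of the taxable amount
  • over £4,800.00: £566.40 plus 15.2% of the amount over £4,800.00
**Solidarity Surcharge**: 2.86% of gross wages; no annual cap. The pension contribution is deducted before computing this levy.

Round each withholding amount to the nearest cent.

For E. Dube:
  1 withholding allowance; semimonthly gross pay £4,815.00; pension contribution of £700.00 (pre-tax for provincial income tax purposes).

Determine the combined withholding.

Provincial Income Tax: taxable = £4,815.00 − £700.00 − 1×£160.00 = £3,955.00
  11.8% × £3,955.00 = £466.69
Solidarity Surcharge: 2.86% × £4,115.00 = £117.69
Total: £466.69 + £117.69 = £584.38

£584.38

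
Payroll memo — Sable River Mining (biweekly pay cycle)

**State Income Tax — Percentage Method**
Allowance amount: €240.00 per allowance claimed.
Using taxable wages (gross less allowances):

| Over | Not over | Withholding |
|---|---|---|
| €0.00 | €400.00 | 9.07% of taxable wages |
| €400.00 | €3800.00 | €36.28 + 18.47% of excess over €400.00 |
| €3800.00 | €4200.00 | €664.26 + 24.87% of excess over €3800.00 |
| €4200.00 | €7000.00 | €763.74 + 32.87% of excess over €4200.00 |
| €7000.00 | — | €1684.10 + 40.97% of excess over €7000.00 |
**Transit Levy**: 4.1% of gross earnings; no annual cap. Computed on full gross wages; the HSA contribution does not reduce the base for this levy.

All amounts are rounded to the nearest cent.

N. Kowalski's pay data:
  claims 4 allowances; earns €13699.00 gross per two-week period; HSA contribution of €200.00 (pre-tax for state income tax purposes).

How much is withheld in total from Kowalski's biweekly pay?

State Income Tax: taxable = €13699.00 − €200.00 − 4×€240.00 = €12539.00
  €1684.10 + 40.97% × (€12539.00 − €7000.00) = €1684.10 + 40.97% × €5539.00 = €3953.43
Transit Levy: 4.1% × €13699.00 = €561.66
Total: €3953.43 + €561.66 = €4515.09

€4515.09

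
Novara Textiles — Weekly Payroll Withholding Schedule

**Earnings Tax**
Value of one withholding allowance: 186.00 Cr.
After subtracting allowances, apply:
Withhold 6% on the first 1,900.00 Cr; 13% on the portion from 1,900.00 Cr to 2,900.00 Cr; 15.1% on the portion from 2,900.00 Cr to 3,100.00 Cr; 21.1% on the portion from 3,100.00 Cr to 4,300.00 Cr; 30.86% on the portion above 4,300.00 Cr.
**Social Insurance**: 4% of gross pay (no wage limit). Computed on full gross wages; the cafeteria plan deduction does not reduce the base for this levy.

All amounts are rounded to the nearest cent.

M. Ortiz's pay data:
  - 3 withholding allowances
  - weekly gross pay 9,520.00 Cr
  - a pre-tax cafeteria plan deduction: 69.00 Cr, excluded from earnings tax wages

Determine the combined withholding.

2,325.60 Cr

Earnings Tax: taxable = 9,520.00 Cr − 69.00 Cr − 3×186.00 Cr = 8,893.00 Cr
  527.40 Cr + 30.86% × (8,893.00 Cr − 4,300.00 Cr) = 527.40 Cr + 30.86% × 4,593.00 Cr = 1,944.80 Cr
Social Insurance: 4% × 9,520.00 Cr = 380.80 Cr
Total: 1,944.80 Cr + 380.80 Cr = 2,325.60 Cr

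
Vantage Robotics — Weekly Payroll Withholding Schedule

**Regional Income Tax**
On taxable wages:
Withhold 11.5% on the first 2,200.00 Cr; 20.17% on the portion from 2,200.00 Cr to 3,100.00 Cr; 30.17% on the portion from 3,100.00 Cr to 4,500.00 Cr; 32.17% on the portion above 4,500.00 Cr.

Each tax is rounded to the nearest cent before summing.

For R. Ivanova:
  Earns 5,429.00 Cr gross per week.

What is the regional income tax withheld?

1,155.77 Cr

Regional Income Tax: taxable = 5,429.00 Cr
  856.91 Cr + 32.17% × (5,429.00 Cr − 4,500.00 Cr) = 856.91 Cr + 32.17% × 929.00 Cr = 1,155.77 Cr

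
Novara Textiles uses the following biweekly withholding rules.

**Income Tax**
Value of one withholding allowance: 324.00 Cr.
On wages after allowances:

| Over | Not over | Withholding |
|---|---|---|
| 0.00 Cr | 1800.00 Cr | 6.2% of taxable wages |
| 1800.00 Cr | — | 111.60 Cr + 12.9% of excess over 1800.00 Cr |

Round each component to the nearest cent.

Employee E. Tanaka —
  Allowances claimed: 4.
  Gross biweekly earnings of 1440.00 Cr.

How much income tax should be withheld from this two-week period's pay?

8.93 Cr

Income Tax: taxable = 1440.00 Cr − 4×324.00 Cr = 144.00 Cr
  6.2% × 144.00 Cr = 8.93 Cr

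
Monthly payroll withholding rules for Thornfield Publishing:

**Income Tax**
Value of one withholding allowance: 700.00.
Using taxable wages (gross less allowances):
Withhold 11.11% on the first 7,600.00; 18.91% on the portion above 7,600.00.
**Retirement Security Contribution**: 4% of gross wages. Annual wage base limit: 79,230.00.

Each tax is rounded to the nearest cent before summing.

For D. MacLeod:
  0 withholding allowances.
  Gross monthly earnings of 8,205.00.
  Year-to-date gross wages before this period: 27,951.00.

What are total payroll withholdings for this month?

Income Tax: taxable = 8,205.00
  844.36 + 18.91% × (8,205.00 − 7,600.00) = 844.36 + 18.91% × 605.00 = 958.77
Retirement Security Contribution: 4% × 8,205.00 = 328.20
Total: 958.77 + 328.20 = 1,286.97

1,286.97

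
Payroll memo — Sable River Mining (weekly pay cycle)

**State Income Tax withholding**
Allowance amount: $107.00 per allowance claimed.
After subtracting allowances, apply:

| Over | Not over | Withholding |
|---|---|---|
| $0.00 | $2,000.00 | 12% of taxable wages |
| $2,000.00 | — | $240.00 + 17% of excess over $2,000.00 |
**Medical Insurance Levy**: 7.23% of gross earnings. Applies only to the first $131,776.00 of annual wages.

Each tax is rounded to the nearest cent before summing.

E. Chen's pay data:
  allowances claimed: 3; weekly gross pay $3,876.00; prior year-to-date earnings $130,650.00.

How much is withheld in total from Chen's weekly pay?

State Income Tax: taxable = $3,876.00 − 3×$107.00 = $3,555.00
  $240.00 + 17% × ($3,555.00 − $2,000.00) = $240.00 + 17% × $1,555.00 = $504.35
Medical Insurance Levy: cap $131,776.00 − YTD $130,650.00 = $1,126.00 subject; 7.23% × $1,126.00 = $81.41
Total: $504.35 + $81.41 = $585.76

$585.76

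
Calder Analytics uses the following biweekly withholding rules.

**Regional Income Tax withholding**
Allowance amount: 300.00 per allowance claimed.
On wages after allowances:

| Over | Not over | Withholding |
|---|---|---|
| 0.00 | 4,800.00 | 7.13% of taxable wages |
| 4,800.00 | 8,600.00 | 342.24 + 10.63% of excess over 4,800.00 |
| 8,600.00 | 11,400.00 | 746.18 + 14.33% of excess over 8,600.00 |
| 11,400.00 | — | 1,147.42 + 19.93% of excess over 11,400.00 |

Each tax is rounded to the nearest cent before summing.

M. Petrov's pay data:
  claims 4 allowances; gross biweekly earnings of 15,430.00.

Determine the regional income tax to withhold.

Regional Income Tax: taxable = 15,430.00 − 4×300.00 = 14,230.00
  1,147.42 + 19.93% × (14,230.00 − 11,400.00) = 1,147.42 + 19.93% × 2,830.00 = 1,711.44

1,711.44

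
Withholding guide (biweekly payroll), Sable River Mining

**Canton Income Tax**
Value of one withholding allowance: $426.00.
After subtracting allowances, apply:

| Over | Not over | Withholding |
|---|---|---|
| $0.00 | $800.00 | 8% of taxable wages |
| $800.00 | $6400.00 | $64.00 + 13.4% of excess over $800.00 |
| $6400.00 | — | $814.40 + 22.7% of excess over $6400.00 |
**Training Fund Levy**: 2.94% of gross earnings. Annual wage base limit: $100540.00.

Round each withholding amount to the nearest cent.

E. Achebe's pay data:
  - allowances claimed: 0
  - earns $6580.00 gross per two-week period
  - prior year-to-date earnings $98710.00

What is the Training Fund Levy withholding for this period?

Training Fund Levy: cap $100540.00 − YTD $98710.00 = $1830.00 subject; 2.94% × $1830.00 = $53.80

$53.80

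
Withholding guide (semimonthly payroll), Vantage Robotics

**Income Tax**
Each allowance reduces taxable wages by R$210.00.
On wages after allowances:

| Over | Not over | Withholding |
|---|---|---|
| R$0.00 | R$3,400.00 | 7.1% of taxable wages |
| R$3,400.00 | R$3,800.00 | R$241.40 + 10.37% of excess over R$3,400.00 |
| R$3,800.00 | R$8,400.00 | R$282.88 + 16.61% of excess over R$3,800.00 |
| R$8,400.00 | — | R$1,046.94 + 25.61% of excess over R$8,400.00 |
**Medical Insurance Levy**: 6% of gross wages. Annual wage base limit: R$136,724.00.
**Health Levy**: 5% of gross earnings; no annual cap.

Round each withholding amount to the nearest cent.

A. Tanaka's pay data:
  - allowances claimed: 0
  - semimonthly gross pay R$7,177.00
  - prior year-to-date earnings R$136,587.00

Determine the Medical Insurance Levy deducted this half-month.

R$8.22

Medical Insurance Levy: cap R$136,724.00 − YTD R$136,587.00 = R$137.00 subject; 6% × R$137.00 = R$8.22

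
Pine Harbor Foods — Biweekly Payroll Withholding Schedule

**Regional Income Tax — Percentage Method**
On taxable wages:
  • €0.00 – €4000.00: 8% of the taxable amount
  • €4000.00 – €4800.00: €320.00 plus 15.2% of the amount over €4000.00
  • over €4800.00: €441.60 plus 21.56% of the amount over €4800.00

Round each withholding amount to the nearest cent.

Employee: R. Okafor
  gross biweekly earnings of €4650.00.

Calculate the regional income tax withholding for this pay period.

€418.80

Regional Income Tax: taxable = €4650.00
  €320.00 + 15.2% × (€4650.00 − €4000.00) = €320.00 + 15.2% × €650.00 = €418.80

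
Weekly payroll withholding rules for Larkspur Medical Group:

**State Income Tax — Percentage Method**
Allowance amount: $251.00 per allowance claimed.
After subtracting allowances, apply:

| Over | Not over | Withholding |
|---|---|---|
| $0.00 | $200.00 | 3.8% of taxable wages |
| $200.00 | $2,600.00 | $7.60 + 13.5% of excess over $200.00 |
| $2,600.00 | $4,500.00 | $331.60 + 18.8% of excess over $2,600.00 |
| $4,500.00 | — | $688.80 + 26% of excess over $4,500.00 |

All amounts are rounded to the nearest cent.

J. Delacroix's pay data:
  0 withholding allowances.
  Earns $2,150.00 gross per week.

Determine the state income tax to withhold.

State Income Tax: taxable = $2,150.00
  $7.60 + 13.5% × ($2,150.00 − $200.00) = $7.60 + 13.5% × $1,950.00 = $270.85

$270.85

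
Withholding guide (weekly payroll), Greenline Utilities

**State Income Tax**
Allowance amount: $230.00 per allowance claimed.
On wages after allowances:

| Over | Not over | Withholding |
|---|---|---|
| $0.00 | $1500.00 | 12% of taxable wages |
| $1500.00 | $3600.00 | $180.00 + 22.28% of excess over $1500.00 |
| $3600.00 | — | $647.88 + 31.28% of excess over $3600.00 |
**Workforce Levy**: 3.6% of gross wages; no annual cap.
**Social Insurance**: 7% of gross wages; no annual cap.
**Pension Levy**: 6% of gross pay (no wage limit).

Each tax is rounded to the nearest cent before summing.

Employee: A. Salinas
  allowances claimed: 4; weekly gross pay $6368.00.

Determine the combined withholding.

$2283.02

State Income Tax: taxable = $6368.00 − 4×$230.00 = $5448.00
  $647.88 + 31.28% × ($5448.00 − $3600.00) = $647.88 + 31.28% × $1848.00 = $1225.93
Workforce Levy: 3.6% × $6368.00 = $229.25
Social Insurance: 7% × $6368.00 = $445.76
Pension Levy: 6% × $6368.00 = $382.08
Total: $1225.93 + $229.25 + $445.76 + $382.08 = $2283.02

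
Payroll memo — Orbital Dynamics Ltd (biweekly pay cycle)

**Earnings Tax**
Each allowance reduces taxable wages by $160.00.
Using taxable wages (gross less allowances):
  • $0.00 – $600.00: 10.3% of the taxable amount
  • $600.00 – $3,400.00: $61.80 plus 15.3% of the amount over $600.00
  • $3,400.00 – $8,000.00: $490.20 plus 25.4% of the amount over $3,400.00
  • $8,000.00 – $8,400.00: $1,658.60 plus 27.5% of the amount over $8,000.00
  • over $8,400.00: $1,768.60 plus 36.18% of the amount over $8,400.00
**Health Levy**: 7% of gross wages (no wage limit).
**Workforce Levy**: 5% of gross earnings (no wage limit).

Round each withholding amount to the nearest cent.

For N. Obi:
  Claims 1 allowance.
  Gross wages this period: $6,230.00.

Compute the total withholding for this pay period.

Earnings Tax: taxable = $6,230.00 − 1×$160.00 = $6,070.00
  $490.20 + 25.4% × ($6,070.00 − $3,400.00) = $490.20 + 25.4% × $2,670.00 = $1,168.38
Health Levy: 7% × $6,230.00 = $436.10
Workforce Levy: 5% × $6,230.00 = $311.50
Total: $1,168.38 + $436.10 + $311.50 = $1,915.98

$1,915.98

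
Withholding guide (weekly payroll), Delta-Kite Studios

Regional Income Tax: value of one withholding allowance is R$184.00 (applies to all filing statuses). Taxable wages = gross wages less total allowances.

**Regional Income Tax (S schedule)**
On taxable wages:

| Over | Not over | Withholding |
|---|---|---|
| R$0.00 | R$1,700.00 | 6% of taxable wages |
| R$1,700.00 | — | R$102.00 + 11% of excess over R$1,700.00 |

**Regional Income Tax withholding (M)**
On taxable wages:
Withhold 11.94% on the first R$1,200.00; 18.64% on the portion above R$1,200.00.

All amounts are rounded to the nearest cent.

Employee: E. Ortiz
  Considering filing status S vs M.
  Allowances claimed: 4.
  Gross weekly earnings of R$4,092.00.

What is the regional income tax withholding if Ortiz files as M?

R$545.16

Regional Income Tax (M): taxable = R$4,092.00 − 4×R$184.00 = R$3,356.00
  R$143.28 + 18.64% × (R$3,356.00 − R$1,200.00) = R$143.28 + 18.64% × R$2,156.00 = R$545.16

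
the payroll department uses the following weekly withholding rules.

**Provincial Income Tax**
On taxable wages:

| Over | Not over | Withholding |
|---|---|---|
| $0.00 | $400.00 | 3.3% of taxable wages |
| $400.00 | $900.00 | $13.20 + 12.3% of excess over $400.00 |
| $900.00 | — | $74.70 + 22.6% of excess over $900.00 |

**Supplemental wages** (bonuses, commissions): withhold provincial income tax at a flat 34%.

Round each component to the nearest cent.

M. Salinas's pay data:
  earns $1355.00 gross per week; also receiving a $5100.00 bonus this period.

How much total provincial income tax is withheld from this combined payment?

$1911.53

Provincial Income Tax: taxable = $1355.00
  $74.70 + 22.6% × ($1355.00 − $900.00) = $74.70 + 22.6% × $455.00 = $177.53
Supplemental (34% flat on bonus): 34% × $5100.00 = $1734.00
Total provincial income tax: $177.53 + $1734.00 = $1911.53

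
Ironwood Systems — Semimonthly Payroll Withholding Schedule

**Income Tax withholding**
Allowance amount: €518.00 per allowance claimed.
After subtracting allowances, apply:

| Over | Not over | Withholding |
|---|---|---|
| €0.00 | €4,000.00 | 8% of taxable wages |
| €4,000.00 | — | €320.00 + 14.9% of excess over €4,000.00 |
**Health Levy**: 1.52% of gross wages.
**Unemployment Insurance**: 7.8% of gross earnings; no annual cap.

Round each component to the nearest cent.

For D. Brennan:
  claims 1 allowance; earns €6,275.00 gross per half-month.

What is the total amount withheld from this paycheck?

€1,166.62

Income Tax: taxable = €6,275.00 − 1×€518.00 = €5,757.00
  €320.00 + 14.9% × (€5,757.00 − €4,000.00) = €320.00 + 14.9% × €1,757.00 = €581.79
Health Levy: 1.52% × €6,275.00 = €95.38
Unemployment Insurance: 7.8% × €6,275.00 = €489.45
Total: €581.79 + €95.38 + €489.45 = €1,166.62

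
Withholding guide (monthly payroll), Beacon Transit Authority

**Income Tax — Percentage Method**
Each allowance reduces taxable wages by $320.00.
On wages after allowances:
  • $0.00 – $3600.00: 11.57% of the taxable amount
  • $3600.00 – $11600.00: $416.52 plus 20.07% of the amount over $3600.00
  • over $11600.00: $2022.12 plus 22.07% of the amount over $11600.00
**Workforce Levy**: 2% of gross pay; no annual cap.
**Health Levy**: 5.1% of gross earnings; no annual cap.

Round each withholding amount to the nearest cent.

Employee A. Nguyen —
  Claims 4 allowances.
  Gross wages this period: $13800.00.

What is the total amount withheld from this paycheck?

$3204.96

Income Tax: taxable = $13800.00 − 4×$320.00 = $12520.00
  $2022.12 + 22.07% × ($12520.00 − $11600.00) = $2022.12 + 22.07% × $920.00 = $2225.16
Workforce Levy: 2% × $13800.00 = $276.00
Health Levy: 5.1% × $13800.00 = $703.80
Total: $2225.16 + $276.00 + $703.80 = $3204.96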